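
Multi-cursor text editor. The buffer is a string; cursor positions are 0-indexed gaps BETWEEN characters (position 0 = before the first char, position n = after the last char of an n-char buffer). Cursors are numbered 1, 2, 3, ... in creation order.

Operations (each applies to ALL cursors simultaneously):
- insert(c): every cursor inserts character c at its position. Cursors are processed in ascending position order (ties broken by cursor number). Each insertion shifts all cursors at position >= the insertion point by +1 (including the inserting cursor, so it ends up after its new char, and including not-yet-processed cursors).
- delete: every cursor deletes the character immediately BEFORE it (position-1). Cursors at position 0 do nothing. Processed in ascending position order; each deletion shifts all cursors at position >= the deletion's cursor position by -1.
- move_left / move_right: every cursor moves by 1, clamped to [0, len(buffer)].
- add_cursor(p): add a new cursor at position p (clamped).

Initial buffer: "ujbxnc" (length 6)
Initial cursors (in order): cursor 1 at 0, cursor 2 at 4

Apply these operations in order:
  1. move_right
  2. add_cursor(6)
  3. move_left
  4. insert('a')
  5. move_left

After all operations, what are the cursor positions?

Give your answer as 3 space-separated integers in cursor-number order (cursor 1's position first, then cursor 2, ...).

Answer: 0 5 7

Derivation:
After op 1 (move_right): buffer="ujbxnc" (len 6), cursors c1@1 c2@5, authorship ......
After op 2 (add_cursor(6)): buffer="ujbxnc" (len 6), cursors c1@1 c2@5 c3@6, authorship ......
After op 3 (move_left): buffer="ujbxnc" (len 6), cursors c1@0 c2@4 c3@5, authorship ......
After op 4 (insert('a')): buffer="aujbxanac" (len 9), cursors c1@1 c2@6 c3@8, authorship 1....2.3.
After op 5 (move_left): buffer="aujbxanac" (len 9), cursors c1@0 c2@5 c3@7, authorship 1....2.3.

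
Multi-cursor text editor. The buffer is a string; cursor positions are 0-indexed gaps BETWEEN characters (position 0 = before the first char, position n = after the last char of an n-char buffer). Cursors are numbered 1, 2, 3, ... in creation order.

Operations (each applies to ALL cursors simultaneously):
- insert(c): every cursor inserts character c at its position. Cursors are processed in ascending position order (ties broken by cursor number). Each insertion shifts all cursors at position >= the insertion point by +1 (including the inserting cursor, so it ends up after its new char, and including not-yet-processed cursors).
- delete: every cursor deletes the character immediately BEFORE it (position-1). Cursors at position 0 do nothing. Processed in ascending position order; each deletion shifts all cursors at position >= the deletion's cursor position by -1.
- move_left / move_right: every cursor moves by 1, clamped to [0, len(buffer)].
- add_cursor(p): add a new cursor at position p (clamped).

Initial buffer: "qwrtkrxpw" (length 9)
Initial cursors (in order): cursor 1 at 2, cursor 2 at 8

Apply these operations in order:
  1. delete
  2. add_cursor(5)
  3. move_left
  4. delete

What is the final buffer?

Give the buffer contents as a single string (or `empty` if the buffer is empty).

Answer: qrtxw

Derivation:
After op 1 (delete): buffer="qrtkrxw" (len 7), cursors c1@1 c2@6, authorship .......
After op 2 (add_cursor(5)): buffer="qrtkrxw" (len 7), cursors c1@1 c3@5 c2@6, authorship .......
After op 3 (move_left): buffer="qrtkrxw" (len 7), cursors c1@0 c3@4 c2@5, authorship .......
After op 4 (delete): buffer="qrtxw" (len 5), cursors c1@0 c2@3 c3@3, authorship .....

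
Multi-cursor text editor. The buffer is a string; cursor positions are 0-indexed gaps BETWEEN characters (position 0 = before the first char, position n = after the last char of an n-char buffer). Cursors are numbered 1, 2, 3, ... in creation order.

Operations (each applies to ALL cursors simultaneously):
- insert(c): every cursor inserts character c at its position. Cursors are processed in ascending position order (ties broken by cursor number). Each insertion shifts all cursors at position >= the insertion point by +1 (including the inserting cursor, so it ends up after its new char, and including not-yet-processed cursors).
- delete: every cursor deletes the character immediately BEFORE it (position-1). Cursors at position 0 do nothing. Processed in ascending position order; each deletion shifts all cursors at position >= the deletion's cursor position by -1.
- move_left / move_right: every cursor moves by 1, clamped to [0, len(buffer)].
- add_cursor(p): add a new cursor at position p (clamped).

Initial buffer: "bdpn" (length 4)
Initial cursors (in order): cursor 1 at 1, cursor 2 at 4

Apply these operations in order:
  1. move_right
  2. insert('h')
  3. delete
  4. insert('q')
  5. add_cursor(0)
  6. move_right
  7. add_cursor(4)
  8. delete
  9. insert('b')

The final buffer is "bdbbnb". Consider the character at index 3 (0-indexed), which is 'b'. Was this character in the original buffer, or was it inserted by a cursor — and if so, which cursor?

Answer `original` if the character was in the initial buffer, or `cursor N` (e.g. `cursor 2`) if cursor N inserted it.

Answer: cursor 4

Derivation:
After op 1 (move_right): buffer="bdpn" (len 4), cursors c1@2 c2@4, authorship ....
After op 2 (insert('h')): buffer="bdhpnh" (len 6), cursors c1@3 c2@6, authorship ..1..2
After op 3 (delete): buffer="bdpn" (len 4), cursors c1@2 c2@4, authorship ....
After op 4 (insert('q')): buffer="bdqpnq" (len 6), cursors c1@3 c2@6, authorship ..1..2
After op 5 (add_cursor(0)): buffer="bdqpnq" (len 6), cursors c3@0 c1@3 c2@6, authorship ..1..2
After op 6 (move_right): buffer="bdqpnq" (len 6), cursors c3@1 c1@4 c2@6, authorship ..1..2
After op 7 (add_cursor(4)): buffer="bdqpnq" (len 6), cursors c3@1 c1@4 c4@4 c2@6, authorship ..1..2
After op 8 (delete): buffer="dn" (len 2), cursors c3@0 c1@1 c4@1 c2@2, authorship ..
After op 9 (insert('b')): buffer="bdbbnb" (len 6), cursors c3@1 c1@4 c4@4 c2@6, authorship 3.14.2
Authorship (.=original, N=cursor N): 3 . 1 4 . 2
Index 3: author = 4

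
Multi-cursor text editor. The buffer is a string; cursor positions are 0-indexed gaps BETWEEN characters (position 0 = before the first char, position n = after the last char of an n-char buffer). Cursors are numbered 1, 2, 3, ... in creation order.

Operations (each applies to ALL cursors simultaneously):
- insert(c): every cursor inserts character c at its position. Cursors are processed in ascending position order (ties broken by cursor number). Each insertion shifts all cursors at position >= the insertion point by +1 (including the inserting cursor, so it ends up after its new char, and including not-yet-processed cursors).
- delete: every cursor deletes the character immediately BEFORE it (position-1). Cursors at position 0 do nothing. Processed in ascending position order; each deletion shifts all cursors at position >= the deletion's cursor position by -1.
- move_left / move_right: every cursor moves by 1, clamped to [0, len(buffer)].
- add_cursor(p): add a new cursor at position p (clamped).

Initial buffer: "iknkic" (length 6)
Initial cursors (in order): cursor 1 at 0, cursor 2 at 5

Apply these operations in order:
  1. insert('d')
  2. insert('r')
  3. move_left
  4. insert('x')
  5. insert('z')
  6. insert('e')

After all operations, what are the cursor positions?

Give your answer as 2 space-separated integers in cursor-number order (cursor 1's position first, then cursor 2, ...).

After op 1 (insert('d')): buffer="diknkidc" (len 8), cursors c1@1 c2@7, authorship 1.....2.
After op 2 (insert('r')): buffer="driknkidrc" (len 10), cursors c1@2 c2@9, authorship 11.....22.
After op 3 (move_left): buffer="driknkidrc" (len 10), cursors c1@1 c2@8, authorship 11.....22.
After op 4 (insert('x')): buffer="dxriknkidxrc" (len 12), cursors c1@2 c2@10, authorship 111.....222.
After op 5 (insert('z')): buffer="dxzriknkidxzrc" (len 14), cursors c1@3 c2@12, authorship 1111.....2222.
After op 6 (insert('e')): buffer="dxzeriknkidxzerc" (len 16), cursors c1@4 c2@14, authorship 11111.....22222.

Answer: 4 14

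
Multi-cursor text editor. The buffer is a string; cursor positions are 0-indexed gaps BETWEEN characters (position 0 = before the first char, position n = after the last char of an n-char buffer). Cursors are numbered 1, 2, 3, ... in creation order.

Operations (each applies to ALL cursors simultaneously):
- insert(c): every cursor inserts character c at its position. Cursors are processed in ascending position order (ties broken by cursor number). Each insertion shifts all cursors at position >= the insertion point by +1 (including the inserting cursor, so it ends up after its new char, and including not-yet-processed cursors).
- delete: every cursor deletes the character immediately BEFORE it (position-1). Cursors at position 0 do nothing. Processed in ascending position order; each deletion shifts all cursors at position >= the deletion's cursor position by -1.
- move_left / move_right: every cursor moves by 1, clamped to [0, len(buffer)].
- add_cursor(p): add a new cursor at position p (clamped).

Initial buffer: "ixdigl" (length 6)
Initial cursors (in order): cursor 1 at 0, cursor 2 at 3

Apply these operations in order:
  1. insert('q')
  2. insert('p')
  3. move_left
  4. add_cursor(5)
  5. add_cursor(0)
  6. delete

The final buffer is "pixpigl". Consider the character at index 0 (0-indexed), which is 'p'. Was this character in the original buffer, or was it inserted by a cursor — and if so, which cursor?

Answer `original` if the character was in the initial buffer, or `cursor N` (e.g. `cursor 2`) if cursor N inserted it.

Answer: cursor 1

Derivation:
After op 1 (insert('q')): buffer="qixdqigl" (len 8), cursors c1@1 c2@5, authorship 1...2...
After op 2 (insert('p')): buffer="qpixdqpigl" (len 10), cursors c1@2 c2@7, authorship 11...22...
After op 3 (move_left): buffer="qpixdqpigl" (len 10), cursors c1@1 c2@6, authorship 11...22...
After op 4 (add_cursor(5)): buffer="qpixdqpigl" (len 10), cursors c1@1 c3@5 c2@6, authorship 11...22...
After op 5 (add_cursor(0)): buffer="qpixdqpigl" (len 10), cursors c4@0 c1@1 c3@5 c2@6, authorship 11...22...
After op 6 (delete): buffer="pixpigl" (len 7), cursors c1@0 c4@0 c2@3 c3@3, authorship 1..2...
Authorship (.=original, N=cursor N): 1 . . 2 . . .
Index 0: author = 1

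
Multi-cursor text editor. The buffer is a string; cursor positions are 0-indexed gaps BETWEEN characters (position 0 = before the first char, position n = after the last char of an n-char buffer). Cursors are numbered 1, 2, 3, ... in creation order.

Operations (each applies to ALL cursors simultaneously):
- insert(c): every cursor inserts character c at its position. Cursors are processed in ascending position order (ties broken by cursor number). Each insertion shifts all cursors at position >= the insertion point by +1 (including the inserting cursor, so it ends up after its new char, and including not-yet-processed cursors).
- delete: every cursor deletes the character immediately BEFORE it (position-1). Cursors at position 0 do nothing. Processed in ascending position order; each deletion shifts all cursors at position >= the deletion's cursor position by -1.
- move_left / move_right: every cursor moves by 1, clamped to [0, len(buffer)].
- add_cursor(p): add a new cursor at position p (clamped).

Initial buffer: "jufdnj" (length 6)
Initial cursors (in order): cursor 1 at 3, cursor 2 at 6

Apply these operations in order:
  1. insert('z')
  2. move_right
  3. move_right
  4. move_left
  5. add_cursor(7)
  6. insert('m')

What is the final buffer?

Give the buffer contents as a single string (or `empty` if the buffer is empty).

After op 1 (insert('z')): buffer="jufzdnjz" (len 8), cursors c1@4 c2@8, authorship ...1...2
After op 2 (move_right): buffer="jufzdnjz" (len 8), cursors c1@5 c2@8, authorship ...1...2
After op 3 (move_right): buffer="jufzdnjz" (len 8), cursors c1@6 c2@8, authorship ...1...2
After op 4 (move_left): buffer="jufzdnjz" (len 8), cursors c1@5 c2@7, authorship ...1...2
After op 5 (add_cursor(7)): buffer="jufzdnjz" (len 8), cursors c1@5 c2@7 c3@7, authorship ...1...2
After op 6 (insert('m')): buffer="jufzdmnjmmz" (len 11), cursors c1@6 c2@10 c3@10, authorship ...1.1..232

Answer: jufzdmnjmmz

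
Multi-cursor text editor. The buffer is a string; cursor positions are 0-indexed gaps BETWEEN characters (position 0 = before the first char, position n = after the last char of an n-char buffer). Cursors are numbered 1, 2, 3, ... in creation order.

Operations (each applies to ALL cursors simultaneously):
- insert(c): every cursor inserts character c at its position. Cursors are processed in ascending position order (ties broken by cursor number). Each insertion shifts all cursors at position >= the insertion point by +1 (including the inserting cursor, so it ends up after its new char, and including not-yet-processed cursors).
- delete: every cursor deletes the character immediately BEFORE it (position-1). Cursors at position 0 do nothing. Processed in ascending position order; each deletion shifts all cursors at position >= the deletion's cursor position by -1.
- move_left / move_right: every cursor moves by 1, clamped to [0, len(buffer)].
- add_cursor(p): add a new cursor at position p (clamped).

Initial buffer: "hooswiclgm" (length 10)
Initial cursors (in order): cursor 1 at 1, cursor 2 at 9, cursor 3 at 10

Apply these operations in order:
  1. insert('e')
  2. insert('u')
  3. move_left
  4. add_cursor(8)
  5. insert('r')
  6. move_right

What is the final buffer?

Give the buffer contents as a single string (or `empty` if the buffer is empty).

After op 1 (insert('e')): buffer="heooswiclgeme" (len 13), cursors c1@2 c2@11 c3@13, authorship .1........2.3
After op 2 (insert('u')): buffer="heuooswiclgeumeu" (len 16), cursors c1@3 c2@13 c3@16, authorship .11........22.33
After op 3 (move_left): buffer="heuooswiclgeumeu" (len 16), cursors c1@2 c2@12 c3@15, authorship .11........22.33
After op 4 (add_cursor(8)): buffer="heuooswiclgeumeu" (len 16), cursors c1@2 c4@8 c2@12 c3@15, authorship .11........22.33
After op 5 (insert('r')): buffer="heruooswirclgerumeru" (len 20), cursors c1@3 c4@10 c2@15 c3@19, authorship .111.....4...222.333
After op 6 (move_right): buffer="heruooswirclgerumeru" (len 20), cursors c1@4 c4@11 c2@16 c3@20, authorship .111.....4...222.333

Answer: heruooswirclgerumeru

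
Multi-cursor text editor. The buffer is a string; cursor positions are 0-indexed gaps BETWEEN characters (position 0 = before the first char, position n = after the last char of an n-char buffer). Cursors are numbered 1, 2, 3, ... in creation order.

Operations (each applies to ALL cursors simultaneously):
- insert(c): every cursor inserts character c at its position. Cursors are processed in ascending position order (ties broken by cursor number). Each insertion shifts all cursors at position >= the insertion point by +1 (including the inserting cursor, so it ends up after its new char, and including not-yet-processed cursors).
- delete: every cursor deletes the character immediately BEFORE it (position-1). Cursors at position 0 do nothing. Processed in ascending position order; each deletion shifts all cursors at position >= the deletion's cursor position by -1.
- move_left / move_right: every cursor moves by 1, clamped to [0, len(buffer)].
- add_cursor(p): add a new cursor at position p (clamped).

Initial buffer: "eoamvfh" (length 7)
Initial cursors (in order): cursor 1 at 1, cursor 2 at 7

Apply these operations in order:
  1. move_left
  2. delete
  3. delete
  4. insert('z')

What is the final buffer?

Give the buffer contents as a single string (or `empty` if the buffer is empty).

Answer: zeoamzh

Derivation:
After op 1 (move_left): buffer="eoamvfh" (len 7), cursors c1@0 c2@6, authorship .......
After op 2 (delete): buffer="eoamvh" (len 6), cursors c1@0 c2@5, authorship ......
After op 3 (delete): buffer="eoamh" (len 5), cursors c1@0 c2@4, authorship .....
After op 4 (insert('z')): buffer="zeoamzh" (len 7), cursors c1@1 c2@6, authorship 1....2.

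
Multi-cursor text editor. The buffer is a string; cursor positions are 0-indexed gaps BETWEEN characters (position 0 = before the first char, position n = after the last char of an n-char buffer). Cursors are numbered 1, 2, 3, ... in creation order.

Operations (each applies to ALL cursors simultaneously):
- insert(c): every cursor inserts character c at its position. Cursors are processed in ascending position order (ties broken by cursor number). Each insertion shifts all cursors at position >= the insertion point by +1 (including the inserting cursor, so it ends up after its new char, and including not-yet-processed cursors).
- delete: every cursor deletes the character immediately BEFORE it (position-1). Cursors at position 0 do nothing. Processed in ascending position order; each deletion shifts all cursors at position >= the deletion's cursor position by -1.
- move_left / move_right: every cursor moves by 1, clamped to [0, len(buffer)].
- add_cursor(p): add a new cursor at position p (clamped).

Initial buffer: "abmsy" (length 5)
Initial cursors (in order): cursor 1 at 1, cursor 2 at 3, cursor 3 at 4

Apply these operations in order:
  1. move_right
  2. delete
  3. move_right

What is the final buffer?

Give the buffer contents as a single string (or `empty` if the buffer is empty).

After op 1 (move_right): buffer="abmsy" (len 5), cursors c1@2 c2@4 c3@5, authorship .....
After op 2 (delete): buffer="am" (len 2), cursors c1@1 c2@2 c3@2, authorship ..
After op 3 (move_right): buffer="am" (len 2), cursors c1@2 c2@2 c3@2, authorship ..

Answer: am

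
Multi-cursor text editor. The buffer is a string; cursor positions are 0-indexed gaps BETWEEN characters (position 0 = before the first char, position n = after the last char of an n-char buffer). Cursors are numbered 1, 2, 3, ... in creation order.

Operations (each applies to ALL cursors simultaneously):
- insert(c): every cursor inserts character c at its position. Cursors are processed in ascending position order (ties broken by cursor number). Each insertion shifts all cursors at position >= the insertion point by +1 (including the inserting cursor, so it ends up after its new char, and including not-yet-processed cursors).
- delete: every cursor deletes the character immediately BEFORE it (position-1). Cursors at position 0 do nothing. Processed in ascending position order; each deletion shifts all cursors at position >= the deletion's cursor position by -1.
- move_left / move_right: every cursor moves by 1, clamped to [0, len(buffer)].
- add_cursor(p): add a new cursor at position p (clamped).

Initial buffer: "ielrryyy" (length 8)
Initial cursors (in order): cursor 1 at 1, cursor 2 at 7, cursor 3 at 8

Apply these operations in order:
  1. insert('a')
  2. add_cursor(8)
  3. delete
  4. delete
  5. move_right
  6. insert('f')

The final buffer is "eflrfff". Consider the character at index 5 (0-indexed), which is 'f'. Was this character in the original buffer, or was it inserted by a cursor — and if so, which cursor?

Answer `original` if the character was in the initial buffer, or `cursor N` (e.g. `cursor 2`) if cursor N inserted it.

Answer: cursor 3

Derivation:
After op 1 (insert('a')): buffer="iaelrryyaya" (len 11), cursors c1@2 c2@9 c3@11, authorship .1......2.3
After op 2 (add_cursor(8)): buffer="iaelrryyaya" (len 11), cursors c1@2 c4@8 c2@9 c3@11, authorship .1......2.3
After op 3 (delete): buffer="ielrryy" (len 7), cursors c1@1 c2@6 c4@6 c3@7, authorship .......
After op 4 (delete): buffer="elr" (len 3), cursors c1@0 c2@3 c3@3 c4@3, authorship ...
After op 5 (move_right): buffer="elr" (len 3), cursors c1@1 c2@3 c3@3 c4@3, authorship ...
After op 6 (insert('f')): buffer="eflrfff" (len 7), cursors c1@2 c2@7 c3@7 c4@7, authorship .1..234
Authorship (.=original, N=cursor N): . 1 . . 2 3 4
Index 5: author = 3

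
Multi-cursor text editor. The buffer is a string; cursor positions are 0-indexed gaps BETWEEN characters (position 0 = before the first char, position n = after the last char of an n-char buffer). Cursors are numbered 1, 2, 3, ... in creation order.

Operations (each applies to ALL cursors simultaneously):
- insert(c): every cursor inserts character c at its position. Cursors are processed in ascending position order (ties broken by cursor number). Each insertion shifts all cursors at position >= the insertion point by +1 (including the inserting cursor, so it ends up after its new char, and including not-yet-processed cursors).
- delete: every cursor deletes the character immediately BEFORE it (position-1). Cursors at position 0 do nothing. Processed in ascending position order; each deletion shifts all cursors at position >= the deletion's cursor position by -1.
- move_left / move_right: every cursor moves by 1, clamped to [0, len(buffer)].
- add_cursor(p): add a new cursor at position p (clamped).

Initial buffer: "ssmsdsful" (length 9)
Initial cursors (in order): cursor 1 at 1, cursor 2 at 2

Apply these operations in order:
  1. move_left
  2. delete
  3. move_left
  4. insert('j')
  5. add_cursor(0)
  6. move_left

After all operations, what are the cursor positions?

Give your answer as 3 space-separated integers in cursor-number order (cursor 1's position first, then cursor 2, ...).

Answer: 1 1 0

Derivation:
After op 1 (move_left): buffer="ssmsdsful" (len 9), cursors c1@0 c2@1, authorship .........
After op 2 (delete): buffer="smsdsful" (len 8), cursors c1@0 c2@0, authorship ........
After op 3 (move_left): buffer="smsdsful" (len 8), cursors c1@0 c2@0, authorship ........
After op 4 (insert('j')): buffer="jjsmsdsful" (len 10), cursors c1@2 c2@2, authorship 12........
After op 5 (add_cursor(0)): buffer="jjsmsdsful" (len 10), cursors c3@0 c1@2 c2@2, authorship 12........
After op 6 (move_left): buffer="jjsmsdsful" (len 10), cursors c3@0 c1@1 c2@1, authorship 12........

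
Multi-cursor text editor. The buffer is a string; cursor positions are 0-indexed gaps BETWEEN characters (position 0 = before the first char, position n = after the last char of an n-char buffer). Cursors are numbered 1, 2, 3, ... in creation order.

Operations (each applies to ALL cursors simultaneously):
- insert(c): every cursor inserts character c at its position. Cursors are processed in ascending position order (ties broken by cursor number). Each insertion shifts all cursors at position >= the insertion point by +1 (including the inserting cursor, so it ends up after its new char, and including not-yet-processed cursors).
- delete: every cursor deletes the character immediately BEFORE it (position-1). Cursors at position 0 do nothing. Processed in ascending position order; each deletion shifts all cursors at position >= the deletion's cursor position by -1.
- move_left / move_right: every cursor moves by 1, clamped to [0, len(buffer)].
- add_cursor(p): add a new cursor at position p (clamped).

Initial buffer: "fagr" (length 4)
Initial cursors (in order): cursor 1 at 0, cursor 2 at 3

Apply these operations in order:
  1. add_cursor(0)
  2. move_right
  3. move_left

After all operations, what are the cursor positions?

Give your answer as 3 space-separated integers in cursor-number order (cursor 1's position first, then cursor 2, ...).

Answer: 0 3 0

Derivation:
After op 1 (add_cursor(0)): buffer="fagr" (len 4), cursors c1@0 c3@0 c2@3, authorship ....
After op 2 (move_right): buffer="fagr" (len 4), cursors c1@1 c3@1 c2@4, authorship ....
After op 3 (move_left): buffer="fagr" (len 4), cursors c1@0 c3@0 c2@3, authorship ....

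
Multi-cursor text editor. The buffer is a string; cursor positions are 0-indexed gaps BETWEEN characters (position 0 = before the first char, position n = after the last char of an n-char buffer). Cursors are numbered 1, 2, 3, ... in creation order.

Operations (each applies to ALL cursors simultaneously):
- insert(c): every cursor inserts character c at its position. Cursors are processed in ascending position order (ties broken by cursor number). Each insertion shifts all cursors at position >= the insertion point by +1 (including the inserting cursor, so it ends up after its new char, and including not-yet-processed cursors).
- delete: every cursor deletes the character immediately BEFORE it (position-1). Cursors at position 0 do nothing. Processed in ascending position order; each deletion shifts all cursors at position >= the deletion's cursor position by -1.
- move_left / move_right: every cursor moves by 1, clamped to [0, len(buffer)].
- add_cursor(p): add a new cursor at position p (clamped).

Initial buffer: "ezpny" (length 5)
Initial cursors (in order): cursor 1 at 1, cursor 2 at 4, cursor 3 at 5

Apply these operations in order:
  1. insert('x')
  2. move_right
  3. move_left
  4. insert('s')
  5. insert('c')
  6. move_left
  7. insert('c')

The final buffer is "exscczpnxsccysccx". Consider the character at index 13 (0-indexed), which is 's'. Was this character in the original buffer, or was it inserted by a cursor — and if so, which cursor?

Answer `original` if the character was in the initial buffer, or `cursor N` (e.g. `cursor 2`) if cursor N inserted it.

After op 1 (insert('x')): buffer="exzpnxyx" (len 8), cursors c1@2 c2@6 c3@8, authorship .1...2.3
After op 2 (move_right): buffer="exzpnxyx" (len 8), cursors c1@3 c2@7 c3@8, authorship .1...2.3
After op 3 (move_left): buffer="exzpnxyx" (len 8), cursors c1@2 c2@6 c3@7, authorship .1...2.3
After op 4 (insert('s')): buffer="exszpnxsysx" (len 11), cursors c1@3 c2@8 c3@10, authorship .11...22.33
After op 5 (insert('c')): buffer="exsczpnxscyscx" (len 14), cursors c1@4 c2@10 c3@13, authorship .111...222.333
After op 6 (move_left): buffer="exsczpnxscyscx" (len 14), cursors c1@3 c2@9 c3@12, authorship .111...222.333
After op 7 (insert('c')): buffer="exscczpnxsccysccx" (len 17), cursors c1@4 c2@11 c3@15, authorship .1111...2222.3333
Authorship (.=original, N=cursor N): . 1 1 1 1 . . . 2 2 2 2 . 3 3 3 3
Index 13: author = 3

Answer: cursor 3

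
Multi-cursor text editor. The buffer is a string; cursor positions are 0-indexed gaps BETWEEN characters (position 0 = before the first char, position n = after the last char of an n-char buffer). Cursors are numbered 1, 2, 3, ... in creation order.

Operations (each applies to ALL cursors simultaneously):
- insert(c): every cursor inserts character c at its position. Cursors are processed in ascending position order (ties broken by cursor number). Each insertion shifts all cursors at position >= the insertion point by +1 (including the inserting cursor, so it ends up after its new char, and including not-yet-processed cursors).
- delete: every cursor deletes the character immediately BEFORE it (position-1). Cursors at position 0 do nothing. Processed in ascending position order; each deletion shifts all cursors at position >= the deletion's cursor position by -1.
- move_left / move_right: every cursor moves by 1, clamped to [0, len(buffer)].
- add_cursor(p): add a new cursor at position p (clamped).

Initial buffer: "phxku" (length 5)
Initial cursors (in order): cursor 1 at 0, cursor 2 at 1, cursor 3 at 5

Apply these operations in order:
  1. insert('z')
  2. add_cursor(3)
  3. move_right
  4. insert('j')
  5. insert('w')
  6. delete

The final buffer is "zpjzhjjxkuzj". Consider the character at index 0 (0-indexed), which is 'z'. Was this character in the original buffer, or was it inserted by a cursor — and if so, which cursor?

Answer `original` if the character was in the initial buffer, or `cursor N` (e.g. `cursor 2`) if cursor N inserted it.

Answer: cursor 1

Derivation:
After op 1 (insert('z')): buffer="zpzhxkuz" (len 8), cursors c1@1 c2@3 c3@8, authorship 1.2....3
After op 2 (add_cursor(3)): buffer="zpzhxkuz" (len 8), cursors c1@1 c2@3 c4@3 c3@8, authorship 1.2....3
After op 3 (move_right): buffer="zpzhxkuz" (len 8), cursors c1@2 c2@4 c4@4 c3@8, authorship 1.2....3
After op 4 (insert('j')): buffer="zpjzhjjxkuzj" (len 12), cursors c1@3 c2@7 c4@7 c3@12, authorship 1.12.24...33
After op 5 (insert('w')): buffer="zpjwzhjjwwxkuzjw" (len 16), cursors c1@4 c2@10 c4@10 c3@16, authorship 1.112.2424...333
After op 6 (delete): buffer="zpjzhjjxkuzj" (len 12), cursors c1@3 c2@7 c4@7 c3@12, authorship 1.12.24...33
Authorship (.=original, N=cursor N): 1 . 1 2 . 2 4 . . . 3 3
Index 0: author = 1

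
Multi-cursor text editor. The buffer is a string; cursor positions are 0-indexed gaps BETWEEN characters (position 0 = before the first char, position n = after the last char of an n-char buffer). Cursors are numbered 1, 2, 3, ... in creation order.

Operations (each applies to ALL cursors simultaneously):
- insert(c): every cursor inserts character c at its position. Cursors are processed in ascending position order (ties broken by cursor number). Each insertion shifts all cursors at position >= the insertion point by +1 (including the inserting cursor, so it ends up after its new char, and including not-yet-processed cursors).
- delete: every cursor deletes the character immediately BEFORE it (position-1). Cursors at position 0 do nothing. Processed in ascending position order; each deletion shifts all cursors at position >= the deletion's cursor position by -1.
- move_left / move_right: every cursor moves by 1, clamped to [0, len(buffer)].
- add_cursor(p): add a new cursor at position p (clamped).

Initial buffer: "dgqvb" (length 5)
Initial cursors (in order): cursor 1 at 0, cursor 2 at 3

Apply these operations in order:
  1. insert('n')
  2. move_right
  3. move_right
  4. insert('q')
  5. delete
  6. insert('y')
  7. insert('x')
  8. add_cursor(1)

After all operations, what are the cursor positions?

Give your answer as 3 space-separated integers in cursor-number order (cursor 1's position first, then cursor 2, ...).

Answer: 5 11 1

Derivation:
After op 1 (insert('n')): buffer="ndgqnvb" (len 7), cursors c1@1 c2@5, authorship 1...2..
After op 2 (move_right): buffer="ndgqnvb" (len 7), cursors c1@2 c2@6, authorship 1...2..
After op 3 (move_right): buffer="ndgqnvb" (len 7), cursors c1@3 c2@7, authorship 1...2..
After op 4 (insert('q')): buffer="ndgqqnvbq" (len 9), cursors c1@4 c2@9, authorship 1..1.2..2
After op 5 (delete): buffer="ndgqnvb" (len 7), cursors c1@3 c2@7, authorship 1...2..
After op 6 (insert('y')): buffer="ndgyqnvby" (len 9), cursors c1@4 c2@9, authorship 1..1.2..2
After op 7 (insert('x')): buffer="ndgyxqnvbyx" (len 11), cursors c1@5 c2@11, authorship 1..11.2..22
After op 8 (add_cursor(1)): buffer="ndgyxqnvbyx" (len 11), cursors c3@1 c1@5 c2@11, authorship 1..11.2..22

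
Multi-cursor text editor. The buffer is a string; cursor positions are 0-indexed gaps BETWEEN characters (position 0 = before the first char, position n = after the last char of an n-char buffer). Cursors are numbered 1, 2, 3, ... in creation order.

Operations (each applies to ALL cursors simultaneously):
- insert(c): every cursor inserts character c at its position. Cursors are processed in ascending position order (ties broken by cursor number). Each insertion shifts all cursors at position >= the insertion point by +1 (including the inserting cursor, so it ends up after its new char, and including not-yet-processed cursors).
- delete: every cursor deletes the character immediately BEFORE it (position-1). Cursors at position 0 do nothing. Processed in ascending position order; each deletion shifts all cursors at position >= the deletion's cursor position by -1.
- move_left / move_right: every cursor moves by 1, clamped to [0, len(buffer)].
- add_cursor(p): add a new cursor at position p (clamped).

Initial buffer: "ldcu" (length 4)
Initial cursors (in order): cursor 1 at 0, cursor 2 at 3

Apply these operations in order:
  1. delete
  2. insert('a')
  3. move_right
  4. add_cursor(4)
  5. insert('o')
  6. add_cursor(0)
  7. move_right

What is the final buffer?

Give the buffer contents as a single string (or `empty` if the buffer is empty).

After op 1 (delete): buffer="ldu" (len 3), cursors c1@0 c2@2, authorship ...
After op 2 (insert('a')): buffer="aldau" (len 5), cursors c1@1 c2@4, authorship 1..2.
After op 3 (move_right): buffer="aldau" (len 5), cursors c1@2 c2@5, authorship 1..2.
After op 4 (add_cursor(4)): buffer="aldau" (len 5), cursors c1@2 c3@4 c2@5, authorship 1..2.
After op 5 (insert('o')): buffer="alodaouo" (len 8), cursors c1@3 c3@6 c2@8, authorship 1.1.23.2
After op 6 (add_cursor(0)): buffer="alodaouo" (len 8), cursors c4@0 c1@3 c3@6 c2@8, authorship 1.1.23.2
After op 7 (move_right): buffer="alodaouo" (len 8), cursors c4@1 c1@4 c3@7 c2@8, authorship 1.1.23.2

Answer: alodaouo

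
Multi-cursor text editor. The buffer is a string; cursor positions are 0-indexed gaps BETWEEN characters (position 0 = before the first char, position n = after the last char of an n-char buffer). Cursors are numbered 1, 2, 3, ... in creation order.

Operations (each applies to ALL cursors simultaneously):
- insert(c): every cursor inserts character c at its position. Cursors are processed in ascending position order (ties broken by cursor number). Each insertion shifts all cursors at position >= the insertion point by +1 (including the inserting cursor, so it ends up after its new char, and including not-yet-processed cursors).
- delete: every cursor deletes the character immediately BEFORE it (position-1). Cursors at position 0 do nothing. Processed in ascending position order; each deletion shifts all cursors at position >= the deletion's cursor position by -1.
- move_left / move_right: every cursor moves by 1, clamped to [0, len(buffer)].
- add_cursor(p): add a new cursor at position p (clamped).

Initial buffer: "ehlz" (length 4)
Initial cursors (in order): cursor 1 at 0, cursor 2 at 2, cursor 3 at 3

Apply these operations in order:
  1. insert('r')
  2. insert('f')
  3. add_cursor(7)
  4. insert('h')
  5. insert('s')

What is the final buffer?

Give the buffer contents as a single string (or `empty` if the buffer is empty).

Answer: rfhsehrfhslhsrfhsz

Derivation:
After op 1 (insert('r')): buffer="rehrlrz" (len 7), cursors c1@1 c2@4 c3@6, authorship 1..2.3.
After op 2 (insert('f')): buffer="rfehrflrfz" (len 10), cursors c1@2 c2@6 c3@9, authorship 11..22.33.
After op 3 (add_cursor(7)): buffer="rfehrflrfz" (len 10), cursors c1@2 c2@6 c4@7 c3@9, authorship 11..22.33.
After op 4 (insert('h')): buffer="rfhehrfhlhrfhz" (len 14), cursors c1@3 c2@8 c4@10 c3@13, authorship 111..222.4333.
After op 5 (insert('s')): buffer="rfhsehrfhslhsrfhsz" (len 18), cursors c1@4 c2@10 c4@13 c3@17, authorship 1111..2222.443333.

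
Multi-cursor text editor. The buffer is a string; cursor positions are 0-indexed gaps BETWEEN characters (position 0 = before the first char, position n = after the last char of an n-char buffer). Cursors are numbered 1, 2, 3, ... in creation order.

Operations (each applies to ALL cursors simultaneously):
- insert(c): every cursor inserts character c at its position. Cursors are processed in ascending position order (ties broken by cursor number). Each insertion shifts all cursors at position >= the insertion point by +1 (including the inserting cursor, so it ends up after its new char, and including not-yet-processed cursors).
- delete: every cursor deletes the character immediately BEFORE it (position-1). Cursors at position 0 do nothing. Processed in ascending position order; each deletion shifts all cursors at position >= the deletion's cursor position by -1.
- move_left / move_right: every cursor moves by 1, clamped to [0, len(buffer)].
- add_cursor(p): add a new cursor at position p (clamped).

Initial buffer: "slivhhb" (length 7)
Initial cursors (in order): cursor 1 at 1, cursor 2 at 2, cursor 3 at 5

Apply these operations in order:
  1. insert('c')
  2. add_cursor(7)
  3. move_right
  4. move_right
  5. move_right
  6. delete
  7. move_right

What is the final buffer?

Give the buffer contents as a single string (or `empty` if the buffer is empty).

Answer: sclcvc

Derivation:
After op 1 (insert('c')): buffer="sclcivhchb" (len 10), cursors c1@2 c2@4 c3@8, authorship .1.2...3..
After op 2 (add_cursor(7)): buffer="sclcivhchb" (len 10), cursors c1@2 c2@4 c4@7 c3@8, authorship .1.2...3..
After op 3 (move_right): buffer="sclcivhchb" (len 10), cursors c1@3 c2@5 c4@8 c3@9, authorship .1.2...3..
After op 4 (move_right): buffer="sclcivhchb" (len 10), cursors c1@4 c2@6 c4@9 c3@10, authorship .1.2...3..
After op 5 (move_right): buffer="sclcivhchb" (len 10), cursors c1@5 c2@7 c3@10 c4@10, authorship .1.2...3..
After op 6 (delete): buffer="sclcvc" (len 6), cursors c1@4 c2@5 c3@6 c4@6, authorship .1.2.3
After op 7 (move_right): buffer="sclcvc" (len 6), cursors c1@5 c2@6 c3@6 c4@6, authorship .1.2.3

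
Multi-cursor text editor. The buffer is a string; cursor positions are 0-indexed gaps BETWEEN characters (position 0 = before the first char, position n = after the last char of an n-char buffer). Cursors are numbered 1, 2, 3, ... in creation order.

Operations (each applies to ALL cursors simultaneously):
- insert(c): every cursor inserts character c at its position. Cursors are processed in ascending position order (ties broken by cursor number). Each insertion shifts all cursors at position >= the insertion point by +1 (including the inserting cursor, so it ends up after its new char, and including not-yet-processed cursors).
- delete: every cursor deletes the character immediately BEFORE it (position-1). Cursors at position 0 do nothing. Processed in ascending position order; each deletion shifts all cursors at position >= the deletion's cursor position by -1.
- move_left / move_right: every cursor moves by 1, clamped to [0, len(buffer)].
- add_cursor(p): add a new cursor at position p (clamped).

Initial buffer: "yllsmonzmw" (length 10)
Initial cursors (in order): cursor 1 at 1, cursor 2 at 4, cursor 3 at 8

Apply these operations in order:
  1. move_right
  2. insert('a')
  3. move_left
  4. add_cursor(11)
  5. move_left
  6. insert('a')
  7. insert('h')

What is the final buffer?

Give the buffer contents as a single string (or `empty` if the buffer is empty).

After op 1 (move_right): buffer="yllsmonzmw" (len 10), cursors c1@2 c2@5 c3@9, authorship ..........
After op 2 (insert('a')): buffer="ylalsmaonzmaw" (len 13), cursors c1@3 c2@7 c3@12, authorship ..1...2....3.
After op 3 (move_left): buffer="ylalsmaonzmaw" (len 13), cursors c1@2 c2@6 c3@11, authorship ..1...2....3.
After op 4 (add_cursor(11)): buffer="ylalsmaonzmaw" (len 13), cursors c1@2 c2@6 c3@11 c4@11, authorship ..1...2....3.
After op 5 (move_left): buffer="ylalsmaonzmaw" (len 13), cursors c1@1 c2@5 c3@10 c4@10, authorship ..1...2....3.
After op 6 (insert('a')): buffer="yalalsamaonzaamaw" (len 17), cursors c1@2 c2@7 c3@14 c4@14, authorship .1.1..2.2...34.3.
After op 7 (insert('h')): buffer="yahlalsahmaonzaahhmaw" (len 21), cursors c1@3 c2@9 c3@18 c4@18, authorship .11.1..22.2...3434.3.

Answer: yahlalsahmaonzaahhmaw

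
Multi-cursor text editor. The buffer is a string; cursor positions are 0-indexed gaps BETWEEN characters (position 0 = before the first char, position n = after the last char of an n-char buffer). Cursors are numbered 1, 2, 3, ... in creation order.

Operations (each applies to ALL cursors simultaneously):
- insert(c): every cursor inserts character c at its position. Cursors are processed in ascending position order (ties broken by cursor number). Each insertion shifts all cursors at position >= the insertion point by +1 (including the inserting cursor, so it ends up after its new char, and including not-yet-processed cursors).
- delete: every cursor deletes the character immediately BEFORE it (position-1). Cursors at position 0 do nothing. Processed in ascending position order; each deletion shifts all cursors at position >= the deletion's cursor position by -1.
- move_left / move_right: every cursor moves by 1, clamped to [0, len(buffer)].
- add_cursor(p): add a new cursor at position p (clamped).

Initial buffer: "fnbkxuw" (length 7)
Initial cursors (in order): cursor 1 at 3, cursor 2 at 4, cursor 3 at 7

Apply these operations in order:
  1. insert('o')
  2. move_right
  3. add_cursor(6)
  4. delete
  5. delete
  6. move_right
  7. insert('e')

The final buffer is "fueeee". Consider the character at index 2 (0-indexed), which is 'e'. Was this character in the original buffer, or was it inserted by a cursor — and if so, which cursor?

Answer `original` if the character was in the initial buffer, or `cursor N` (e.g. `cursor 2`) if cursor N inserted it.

Answer: cursor 1

Derivation:
After op 1 (insert('o')): buffer="fnbokoxuwo" (len 10), cursors c1@4 c2@6 c3@10, authorship ...1.2...3
After op 2 (move_right): buffer="fnbokoxuwo" (len 10), cursors c1@5 c2@7 c3@10, authorship ...1.2...3
After op 3 (add_cursor(6)): buffer="fnbokoxuwo" (len 10), cursors c1@5 c4@6 c2@7 c3@10, authorship ...1.2...3
After op 4 (delete): buffer="fnbouw" (len 6), cursors c1@4 c2@4 c4@4 c3@6, authorship ...1..
After op 5 (delete): buffer="fu" (len 2), cursors c1@1 c2@1 c4@1 c3@2, authorship ..
After op 6 (move_right): buffer="fu" (len 2), cursors c1@2 c2@2 c3@2 c4@2, authorship ..
After op 7 (insert('e')): buffer="fueeee" (len 6), cursors c1@6 c2@6 c3@6 c4@6, authorship ..1234
Authorship (.=original, N=cursor N): . . 1 2 3 4
Index 2: author = 1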